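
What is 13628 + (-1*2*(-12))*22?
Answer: 14156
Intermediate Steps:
13628 + (-1*2*(-12))*22 = 13628 - 2*(-12)*22 = 13628 + 24*22 = 13628 + 528 = 14156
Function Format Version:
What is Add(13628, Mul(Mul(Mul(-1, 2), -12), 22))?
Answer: 14156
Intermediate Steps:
Add(13628, Mul(Mul(Mul(-1, 2), -12), 22)) = Add(13628, Mul(Mul(-2, -12), 22)) = Add(13628, Mul(24, 22)) = Add(13628, 528) = 14156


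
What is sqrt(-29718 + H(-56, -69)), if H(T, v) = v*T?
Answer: I*sqrt(25854) ≈ 160.79*I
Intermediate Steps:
H(T, v) = T*v
sqrt(-29718 + H(-56, -69)) = sqrt(-29718 - 56*(-69)) = sqrt(-29718 + 3864) = sqrt(-25854) = I*sqrt(25854)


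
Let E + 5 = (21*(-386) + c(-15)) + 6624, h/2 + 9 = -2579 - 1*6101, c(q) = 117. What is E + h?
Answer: -18748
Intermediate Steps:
h = -17378 (h = -18 + 2*(-2579 - 1*6101) = -18 + 2*(-2579 - 6101) = -18 + 2*(-8680) = -18 - 17360 = -17378)
E = -1370 (E = -5 + ((21*(-386) + 117) + 6624) = -5 + ((-8106 + 117) + 6624) = -5 + (-7989 + 6624) = -5 - 1365 = -1370)
E + h = -1370 - 17378 = -18748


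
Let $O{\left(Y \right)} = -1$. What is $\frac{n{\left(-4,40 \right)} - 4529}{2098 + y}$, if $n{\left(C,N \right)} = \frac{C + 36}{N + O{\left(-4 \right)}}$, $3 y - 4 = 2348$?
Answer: $- \frac{176599}{112398} \approx -1.5712$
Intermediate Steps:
$y = 784$ ($y = \frac{4}{3} + \frac{1}{3} \cdot 2348 = \frac{4}{3} + \frac{2348}{3} = 784$)
$n{\left(C,N \right)} = \frac{36 + C}{-1 + N}$ ($n{\left(C,N \right)} = \frac{C + 36}{N - 1} = \frac{36 + C}{-1 + N}$)
$\frac{n{\left(-4,40 \right)} - 4529}{2098 + y} = \frac{\frac{36 - 4}{-1 + 40} - 4529}{2098 + 784} = \frac{\frac{1}{39} \cdot 32 - 4529}{2882} = \left(\frac{1}{39} \cdot 32 - 4529\right) \frac{1}{2882} = \left(\frac{32}{39} - 4529\right) \frac{1}{2882} = \left(- \frac{176599}{39}\right) \frac{1}{2882} = - \frac{176599}{112398}$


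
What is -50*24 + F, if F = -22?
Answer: -1222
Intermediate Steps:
-50*24 + F = -50*24 - 22 = -1200 - 22 = -1222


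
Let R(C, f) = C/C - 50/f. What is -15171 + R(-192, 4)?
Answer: -30365/2 ≈ -15183.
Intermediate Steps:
R(C, f) = 1 - 50/f
-15171 + R(-192, 4) = -15171 + (-50 + 4)/4 = -15171 + (¼)*(-46) = -15171 - 23/2 = -30365/2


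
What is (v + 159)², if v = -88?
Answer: 5041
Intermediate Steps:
(v + 159)² = (-88 + 159)² = 71² = 5041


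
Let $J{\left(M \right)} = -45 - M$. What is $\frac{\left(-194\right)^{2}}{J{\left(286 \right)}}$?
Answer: $- \frac{37636}{331} \approx -113.7$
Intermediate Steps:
$\frac{\left(-194\right)^{2}}{J{\left(286 \right)}} = \frac{\left(-194\right)^{2}}{-45 - 286} = \frac{37636}{-45 - 286} = \frac{37636}{-331} = 37636 \left(- \frac{1}{331}\right) = - \frac{37636}{331}$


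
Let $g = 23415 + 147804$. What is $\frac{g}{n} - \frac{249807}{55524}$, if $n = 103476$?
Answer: $- \frac{113487954}{39898621} \approx -2.8444$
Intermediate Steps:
$g = 171219$
$\frac{g}{n} - \frac{249807}{55524} = \frac{171219}{103476} - \frac{249807}{55524} = 171219 \cdot \frac{1}{103476} - \frac{83269}{18508} = \frac{57073}{34492} - \frac{83269}{18508} = - \frac{113487954}{39898621}$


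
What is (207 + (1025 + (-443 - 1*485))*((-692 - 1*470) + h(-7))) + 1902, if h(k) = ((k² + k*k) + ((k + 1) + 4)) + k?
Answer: -101972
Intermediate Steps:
h(k) = 5 + 2*k + 2*k² (h(k) = ((k² + k²) + ((1 + k) + 4)) + k = (2*k² + (5 + k)) + k = (5 + k + 2*k²) + k = 5 + 2*k + 2*k²)
(207 + (1025 + (-443 - 1*485))*((-692 - 1*470) + h(-7))) + 1902 = (207 + (1025 + (-443 - 1*485))*((-692 - 1*470) + (5 + 2*(-7) + 2*(-7)²))) + 1902 = (207 + (1025 + (-443 - 485))*((-692 - 470) + (5 - 14 + 2*49))) + 1902 = (207 + (1025 - 928)*(-1162 + (5 - 14 + 98))) + 1902 = (207 + 97*(-1162 + 89)) + 1902 = (207 + 97*(-1073)) + 1902 = (207 - 104081) + 1902 = -103874 + 1902 = -101972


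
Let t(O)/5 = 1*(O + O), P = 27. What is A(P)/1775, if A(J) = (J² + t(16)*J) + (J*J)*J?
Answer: 24732/1775 ≈ 13.934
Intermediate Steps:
t(O) = 10*O (t(O) = 5*(1*(O + O)) = 5*(1*(2*O)) = 5*(2*O) = 10*O)
A(J) = J² + J³ + 160*J (A(J) = (J² + (10*16)*J) + (J*J)*J = (J² + 160*J) + J²*J = (J² + 160*J) + J³ = J² + J³ + 160*J)
A(P)/1775 = (27*(160 + 27 + 27²))/1775 = (27*(160 + 27 + 729))*(1/1775) = (27*916)*(1/1775) = 24732*(1/1775) = 24732/1775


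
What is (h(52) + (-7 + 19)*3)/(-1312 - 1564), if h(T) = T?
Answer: -22/719 ≈ -0.030598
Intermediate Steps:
(h(52) + (-7 + 19)*3)/(-1312 - 1564) = (52 + (-7 + 19)*3)/(-1312 - 1564) = (52 + 12*3)/(-2876) = (52 + 36)*(-1/2876) = 88*(-1/2876) = -22/719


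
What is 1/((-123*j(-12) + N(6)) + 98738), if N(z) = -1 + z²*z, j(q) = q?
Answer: 1/100429 ≈ 9.9573e-6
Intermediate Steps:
N(z) = -1 + z³
1/((-123*j(-12) + N(6)) + 98738) = 1/((-123*(-12) + (-1 + 6³)) + 98738) = 1/((1476 + (-1 + 216)) + 98738) = 1/((1476 + 215) + 98738) = 1/(1691 + 98738) = 1/100429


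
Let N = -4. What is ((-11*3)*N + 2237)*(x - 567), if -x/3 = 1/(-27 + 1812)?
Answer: -799220054/595 ≈ -1.3432e+6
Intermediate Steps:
x = -1/595 (x = -3/(-27 + 1812) = -3/1785 = -3*1/1785 = -1/595 ≈ -0.0016807)
((-11*3)*N + 2237)*(x - 567) = (-11*3*(-4) + 2237)*(-1/595 - 567) = (-33*(-4) + 2237)*(-337366/595) = (132 + 2237)*(-337366/595) = 2369*(-337366/595) = -799220054/595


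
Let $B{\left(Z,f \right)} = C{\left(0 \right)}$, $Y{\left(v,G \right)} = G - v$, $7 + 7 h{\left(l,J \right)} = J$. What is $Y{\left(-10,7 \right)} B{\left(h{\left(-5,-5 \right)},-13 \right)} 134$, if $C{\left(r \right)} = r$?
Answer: $0$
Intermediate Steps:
$h{\left(l,J \right)} = -1 + \frac{J}{7}$
$B{\left(Z,f \right)} = 0$
$Y{\left(-10,7 \right)} B{\left(h{\left(-5,-5 \right)},-13 \right)} 134 = \left(7 - -10\right) 0 \cdot 134 = \left(7 + 10\right) 0 \cdot 134 = 17 \cdot 0 \cdot 134 = 0 \cdot 134 = 0$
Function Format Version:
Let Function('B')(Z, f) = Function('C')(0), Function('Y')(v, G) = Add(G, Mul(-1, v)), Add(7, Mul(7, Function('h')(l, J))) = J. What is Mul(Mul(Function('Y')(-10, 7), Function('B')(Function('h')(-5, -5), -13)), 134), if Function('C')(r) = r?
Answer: 0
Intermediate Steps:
Function('h')(l, J) = Add(-1, Mul(Rational(1, 7), J))
Function('B')(Z, f) = 0
Mul(Mul(Function('Y')(-10, 7), Function('B')(Function('h')(-5, -5), -13)), 134) = Mul(Mul(Add(7, Mul(-1, -10)), 0), 134) = Mul(Mul(Add(7, 10), 0), 134) = Mul(Mul(17, 0), 134) = Mul(0, 134) = 0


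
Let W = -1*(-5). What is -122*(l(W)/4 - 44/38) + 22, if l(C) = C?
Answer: 409/38 ≈ 10.763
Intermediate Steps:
W = 5
-122*(l(W)/4 - 44/38) + 22 = -122*(5/4 - 44/38) + 22 = -122*(5*(1/4) - 44*1/38) + 22 = -122*(5/4 - 22/19) + 22 = -122*7/76 + 22 = -427/38 + 22 = 409/38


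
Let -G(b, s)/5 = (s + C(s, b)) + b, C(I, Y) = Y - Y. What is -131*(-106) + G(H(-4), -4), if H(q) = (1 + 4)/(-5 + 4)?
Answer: 13931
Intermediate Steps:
H(q) = -5 (H(q) = 5/(-1) = 5*(-1) = -5)
C(I, Y) = 0
G(b, s) = -5*b - 5*s (G(b, s) = -5*((s + 0) + b) = -5*(s + b) = -5*(b + s) = -5*b - 5*s)
-131*(-106) + G(H(-4), -4) = -131*(-106) + (-5*(-5) - 5*(-4)) = 13886 + (25 + 20) = 13886 + 45 = 13931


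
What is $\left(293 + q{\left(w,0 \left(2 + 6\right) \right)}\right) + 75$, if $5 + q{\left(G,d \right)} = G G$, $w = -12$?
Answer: $507$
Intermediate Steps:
$q{\left(G,d \right)} = -5 + G^{2}$ ($q{\left(G,d \right)} = -5 + G G = -5 + G^{2}$)
$\left(293 + q{\left(w,0 \left(2 + 6\right) \right)}\right) + 75 = \left(293 - \left(5 - \left(-12\right)^{2}\right)\right) + 75 = \left(293 + \left(-5 + 144\right)\right) + 75 = \left(293 + 139\right) + 75 = 432 + 75 = 507$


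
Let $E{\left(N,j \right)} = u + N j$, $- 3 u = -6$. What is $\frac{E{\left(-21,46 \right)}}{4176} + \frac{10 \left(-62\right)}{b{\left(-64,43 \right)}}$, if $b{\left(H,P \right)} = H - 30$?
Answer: $\frac{312313}{49068} \approx 6.3649$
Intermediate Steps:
$u = 2$ ($u = \left(- \frac{1}{3}\right) \left(-6\right) = 2$)
$E{\left(N,j \right)} = 2 + N j$
$b{\left(H,P \right)} = -30 + H$ ($b{\left(H,P \right)} = H - 30 = -30 + H$)
$\frac{E{\left(-21,46 \right)}}{4176} + \frac{10 \left(-62\right)}{b{\left(-64,43 \right)}} = \frac{2 - 966}{4176} + \frac{10 \left(-62\right)}{-30 - 64} = \left(2 - 966\right) \frac{1}{4176} - \frac{620}{-94} = \left(-964\right) \frac{1}{4176} - - \frac{310}{47} = - \frac{241}{1044} + \frac{310}{47} = \frac{312313}{49068}$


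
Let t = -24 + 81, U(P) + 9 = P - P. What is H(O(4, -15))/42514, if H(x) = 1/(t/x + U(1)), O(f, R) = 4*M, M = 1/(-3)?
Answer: -2/4400199 ≈ -4.5452e-7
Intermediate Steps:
M = -1/3 ≈ -0.33333
U(P) = -9 (U(P) = -9 + (P - P) = -9 + 0 = -9)
t = 57
O(f, R) = -4/3 (O(f, R) = 4*(-1/3) = -4/3)
H(x) = 1/(-9 + 57/x) (H(x) = 1/(57/x - 9) = 1/(-9 + 57/x))
H(O(4, -15))/42514 = ((1/3)*(-4/3)/(19 - 3*(-4/3)))/42514 = ((1/3)*(-4/3)/(19 + 4))*(1/42514) = ((1/3)*(-4/3)/23)*(1/42514) = ((1/3)*(-4/3)*(1/23))*(1/42514) = -4/207*1/42514 = -2/4400199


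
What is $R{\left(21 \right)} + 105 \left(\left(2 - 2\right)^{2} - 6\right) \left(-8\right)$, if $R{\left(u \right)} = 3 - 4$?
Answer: $5039$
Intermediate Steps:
$R{\left(u \right)} = -1$ ($R{\left(u \right)} = 3 - 4 = -1$)
$R{\left(21 \right)} + 105 \left(\left(2 - 2\right)^{2} - 6\right) \left(-8\right) = -1 + 105 \left(\left(2 - 2\right)^{2} - 6\right) \left(-8\right) = -1 + 105 \left(0^{2} - 6\right) \left(-8\right) = -1 + 105 \left(0 - 6\right) \left(-8\right) = -1 + 105 \left(\left(-6\right) \left(-8\right)\right) = -1 + 105 \cdot 48 = -1 + 5040 = 5039$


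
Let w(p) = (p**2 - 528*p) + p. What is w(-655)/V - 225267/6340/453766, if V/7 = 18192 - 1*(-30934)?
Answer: 1113614521672953/494653011970040 ≈ 2.2513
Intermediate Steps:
w(p) = p**2 - 527*p
V = 343882 (V = 7*(18192 - 1*(-30934)) = 7*(18192 + 30934) = 7*49126 = 343882)
w(-655)/V - 225267/6340/453766 = -655*(-527 - 655)/343882 - 225267/6340/453766 = -655*(-1182)*(1/343882) - 225267*1/6340*(1/453766) = 774210*(1/343882) - 225267/6340*1/453766 = 387105/171941 - 225267/2876876440 = 1113614521672953/494653011970040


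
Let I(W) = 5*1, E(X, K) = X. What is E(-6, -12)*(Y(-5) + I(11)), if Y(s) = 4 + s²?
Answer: -204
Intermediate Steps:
I(W) = 5
E(-6, -12)*(Y(-5) + I(11)) = -6*((4 + (-5)²) + 5) = -6*((4 + 25) + 5) = -6*(29 + 5) = -6*34 = -204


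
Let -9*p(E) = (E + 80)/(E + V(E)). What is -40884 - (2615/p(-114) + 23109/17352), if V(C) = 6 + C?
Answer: 11089861937/98328 ≈ 1.1278e+5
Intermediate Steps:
p(E) = -(80 + E)/(9*(6 + 2*E)) (p(E) = -(E + 80)/(9*(E + (6 + E))) = -(80 + E)/(9*(6 + 2*E)))
-40884 - (2615/p(-114) + 23109/17352) = -40884 - (2615/(((-80 - 1*(-114))/(18*(3 - 114)))) + 23109/17352) = -40884 - (2615/(((1/18)*(-80 + 114)/(-111))) + 23109*(1/17352)) = -40884 - (2615/(((1/18)*(-1/111)*34)) + 7703/5784) = -40884 - (2615/(-17/999) + 7703/5784) = -40884 - (2615*(-999/17) + 7703/5784) = -40884 - (-2612385/17 + 7703/5784) = -40884 - 1*(-15109903889/98328) = -40884 + 15109903889/98328 = 11089861937/98328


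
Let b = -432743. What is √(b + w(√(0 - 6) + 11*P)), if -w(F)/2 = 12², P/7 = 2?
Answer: I*√433031 ≈ 658.05*I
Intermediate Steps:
P = 14 (P = 7*2 = 14)
w(F) = -288 (w(F) = -2*12² = -2*144 = -288)
√(b + w(√(0 - 6) + 11*P)) = √(-432743 - 288) = √(-433031) = I*√433031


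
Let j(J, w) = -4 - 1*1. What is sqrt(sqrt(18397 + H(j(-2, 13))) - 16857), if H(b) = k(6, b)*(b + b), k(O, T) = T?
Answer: sqrt(-16857 + sqrt(18447)) ≈ 129.31*I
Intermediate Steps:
j(J, w) = -5 (j(J, w) = -4 - 1 = -5)
H(b) = 2*b**2 (H(b) = b*(b + b) = b*(2*b) = 2*b**2)
sqrt(sqrt(18397 + H(j(-2, 13))) - 16857) = sqrt(sqrt(18397 + 2*(-5)**2) - 16857) = sqrt(sqrt(18397 + 2*25) - 16857) = sqrt(sqrt(18397 + 50) - 16857) = sqrt(sqrt(18447) - 16857) = sqrt(-16857 + sqrt(18447))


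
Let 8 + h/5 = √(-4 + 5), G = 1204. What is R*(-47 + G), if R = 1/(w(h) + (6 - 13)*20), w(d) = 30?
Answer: -1157/110 ≈ -10.518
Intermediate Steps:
h = -35 (h = -40 + 5*√(-4 + 5) = -40 + 5*√1 = -40 + 5*1 = -40 + 5 = -35)
R = -1/110 (R = 1/(30 + (6 - 13)*20) = 1/(30 - 7*20) = 1/(30 - 140) = 1/(-110) = -1/110 ≈ -0.0090909)
R*(-47 + G) = -(-47 + 1204)/110 = -1/110*1157 = -1157/110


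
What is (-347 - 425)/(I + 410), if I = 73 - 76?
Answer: -772/407 ≈ -1.8968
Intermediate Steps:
I = -3
(-347 - 425)/(I + 410) = (-347 - 425)/(-3 + 410) = -772/407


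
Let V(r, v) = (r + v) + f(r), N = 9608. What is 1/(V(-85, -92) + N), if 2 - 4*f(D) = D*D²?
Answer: 4/651851 ≈ 6.1364e-6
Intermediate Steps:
f(D) = ½ - D³/4 (f(D) = ½ - D*D²/4 = ½ - D³/4)
V(r, v) = ½ + r + v - r³/4 (V(r, v) = (r + v) + (½ - r³/4) = ½ + r + v - r³/4)
1/(V(-85, -92) + N) = 1/((½ - 85 - 92 - ¼*(-85)³) + 9608) = 1/((½ - 85 - 92 - ¼*(-614125)) + 9608) = 1/((½ - 85 - 92 + 614125/4) + 9608) = 1/(613419/4 + 9608) = 1/(651851/4) = 4/651851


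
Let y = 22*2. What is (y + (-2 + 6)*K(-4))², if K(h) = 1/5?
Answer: 50176/25 ≈ 2007.0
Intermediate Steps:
y = 44
K(h) = ⅕
(y + (-2 + 6)*K(-4))² = (44 + (-2 + 6)*(⅕))² = (44 + 4*(⅕))² = (44 + ⅘)² = (224/5)² = 50176/25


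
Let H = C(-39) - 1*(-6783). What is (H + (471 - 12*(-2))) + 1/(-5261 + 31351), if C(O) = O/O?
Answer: 189909111/26090 ≈ 7279.0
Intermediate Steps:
C(O) = 1
H = 6784 (H = 1 - 1*(-6783) = 1 + 6783 = 6784)
(H + (471 - 12*(-2))) + 1/(-5261 + 31351) = (6784 + (471 - 12*(-2))) + 1/(-5261 + 31351) = (6784 + (471 + 24)) + 1/26090 = (6784 + 495) + 1/26090 = 7279 + 1/26090 = 189909111/26090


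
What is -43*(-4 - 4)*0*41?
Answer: 0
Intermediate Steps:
-43*(-4 - 4)*0*41 = -(-344)*0*41 = -43*0*41 = 0*41 = 0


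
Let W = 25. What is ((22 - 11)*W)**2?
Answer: 75625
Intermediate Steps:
((22 - 11)*W)**2 = ((22 - 11)*25)**2 = (11*25)**2 = 275**2 = 75625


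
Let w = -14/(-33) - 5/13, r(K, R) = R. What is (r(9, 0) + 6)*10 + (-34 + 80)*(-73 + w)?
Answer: -1414060/429 ≈ -3296.2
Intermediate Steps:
w = 17/429 (w = -14*(-1/33) - 5*1/13 = 14/33 - 5/13 = 17/429 ≈ 0.039627)
(r(9, 0) + 6)*10 + (-34 + 80)*(-73 + w) = (0 + 6)*10 + (-34 + 80)*(-73 + 17/429) = 6*10 + 46*(-31300/429) = 60 - 1439800/429 = -1414060/429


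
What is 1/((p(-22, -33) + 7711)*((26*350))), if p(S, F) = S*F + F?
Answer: 1/76476400 ≈ 1.3076e-8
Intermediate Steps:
p(S, F) = F + F*S (p(S, F) = F*S + F = F + F*S)
1/((p(-22, -33) + 7711)*((26*350))) = 1/((-33*(1 - 22) + 7711)*((26*350))) = 1/((-33*(-21) + 7711)*9100) = (1/9100)/(693 + 7711) = (1/9100)/8404 = (1/8404)*(1/9100) = 1/76476400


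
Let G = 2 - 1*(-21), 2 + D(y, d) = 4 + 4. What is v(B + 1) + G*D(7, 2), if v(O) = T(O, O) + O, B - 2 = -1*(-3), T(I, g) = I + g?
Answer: 156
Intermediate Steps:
B = 5 (B = 2 - 1*(-3) = 2 + 3 = 5)
v(O) = 3*O (v(O) = (O + O) + O = 2*O + O = 3*O)
D(y, d) = 6 (D(y, d) = -2 + (4 + 4) = -2 + 8 = 6)
G = 23 (G = 2 + 21 = 23)
v(B + 1) + G*D(7, 2) = 3*(5 + 1) + 23*6 = 3*6 + 138 = 18 + 138 = 156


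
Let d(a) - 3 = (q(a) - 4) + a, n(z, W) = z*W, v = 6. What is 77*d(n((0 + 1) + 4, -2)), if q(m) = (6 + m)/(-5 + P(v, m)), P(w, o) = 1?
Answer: -770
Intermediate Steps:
q(m) = -3/2 - m/4 (q(m) = (6 + m)/(-5 + 1) = (6 + m)/(-4) = (6 + m)*(-¼) = -3/2 - m/4)
n(z, W) = W*z
d(a) = -5/2 + 3*a/4 (d(a) = 3 + (((-3/2 - a/4) - 4) + a) = 3 + ((-11/2 - a/4) + a) = 3 + (-11/2 + 3*a/4) = -5/2 + 3*a/4)
77*d(n((0 + 1) + 4, -2)) = 77*(-5/2 + 3*(-2*((0 + 1) + 4))/4) = 77*(-5/2 + 3*(-2*(1 + 4))/4) = 77*(-5/2 + 3*(-2*5)/4) = 77*(-5/2 + (¾)*(-10)) = 77*(-5/2 - 15/2) = 77*(-10) = -770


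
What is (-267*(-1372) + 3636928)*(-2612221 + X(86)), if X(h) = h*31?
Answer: -10446706272860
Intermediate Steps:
X(h) = 31*h
(-267*(-1372) + 3636928)*(-2612221 + X(86)) = (-267*(-1372) + 3636928)*(-2612221 + 31*86) = (366324 + 3636928)*(-2612221 + 2666) = 4003252*(-2609555) = -10446706272860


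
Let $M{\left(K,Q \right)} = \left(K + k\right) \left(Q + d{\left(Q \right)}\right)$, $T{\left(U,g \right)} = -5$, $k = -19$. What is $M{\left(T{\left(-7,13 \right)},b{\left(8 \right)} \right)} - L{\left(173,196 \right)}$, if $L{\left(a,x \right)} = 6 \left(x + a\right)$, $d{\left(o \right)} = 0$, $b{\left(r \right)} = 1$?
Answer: $-2238$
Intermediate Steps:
$L{\left(a,x \right)} = 6 a + 6 x$ ($L{\left(a,x \right)} = 6 \left(a + x\right) = 6 a + 6 x$)
$M{\left(K,Q \right)} = Q \left(-19 + K\right)$ ($M{\left(K,Q \right)} = \left(K - 19\right) \left(Q + 0\right) = \left(-19 + K\right) Q = Q \left(-19 + K\right)$)
$M{\left(T{\left(-7,13 \right)},b{\left(8 \right)} \right)} - L{\left(173,196 \right)} = 1 \left(-19 - 5\right) - \left(6 \cdot 173 + 6 \cdot 196\right) = 1 \left(-24\right) - \left(1038 + 1176\right) = -24 - 2214 = -2238$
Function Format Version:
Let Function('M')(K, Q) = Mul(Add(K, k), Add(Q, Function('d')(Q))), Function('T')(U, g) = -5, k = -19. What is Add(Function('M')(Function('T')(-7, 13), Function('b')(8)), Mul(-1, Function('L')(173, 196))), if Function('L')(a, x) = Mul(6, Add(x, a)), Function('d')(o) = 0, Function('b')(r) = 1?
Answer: -2238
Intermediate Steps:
Function('L')(a, x) = Add(Mul(6, a), Mul(6, x)) (Function('L')(a, x) = Mul(6, Add(a, x)) = Add(Mul(6, a), Mul(6, x)))
Function('M')(K, Q) = Mul(Q, Add(-19, K)) (Function('M')(K, Q) = Mul(Add(K, -19), Add(Q, 0)) = Mul(Add(-19, K), Q) = Mul(Q, Add(-19, K)))
Add(Function('M')(Function('T')(-7, 13), Function('b')(8)), Mul(-1, Function('L')(173, 196))) = Add(Mul(1, Add(-19, -5)), Mul(-1, Add(Mul(6, 173), Mul(6, 196)))) = Add(Mul(1, -24), Mul(-1, Add(1038, 1176))) = Add(-24, Mul(-1, 2214)) = Add(-24, -2214) = -2238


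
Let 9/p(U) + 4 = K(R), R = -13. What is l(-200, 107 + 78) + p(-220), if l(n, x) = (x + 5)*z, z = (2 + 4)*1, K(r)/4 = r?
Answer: 63831/56 ≈ 1139.8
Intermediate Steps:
K(r) = 4*r
z = 6 (z = 6*1 = 6)
p(U) = -9/56 (p(U) = 9/(-4 + 4*(-13)) = 9/(-4 - 52) = 9/(-56) = 9*(-1/56) = -9/56)
l(n, x) = 30 + 6*x (l(n, x) = (x + 5)*6 = (5 + x)*6 = 30 + 6*x)
l(-200, 107 + 78) + p(-220) = (30 + 6*(107 + 78)) - 9/56 = (30 + 6*185) - 9/56 = (30 + 1110) - 9/56 = 1140 - 9/56 = 63831/56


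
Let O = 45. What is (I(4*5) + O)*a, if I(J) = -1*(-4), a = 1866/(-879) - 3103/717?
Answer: -66402497/210081 ≈ -316.08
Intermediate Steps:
a = -1355153/210081 (a = 1866*(-1/879) - 3103*1/717 = -622/293 - 3103/717 = -1355153/210081 ≈ -6.4506)
I(J) = 4
(I(4*5) + O)*a = (4 + 45)*(-1355153/210081) = 49*(-1355153/210081) = -66402497/210081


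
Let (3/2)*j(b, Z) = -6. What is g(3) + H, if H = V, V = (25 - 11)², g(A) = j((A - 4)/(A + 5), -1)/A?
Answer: 584/3 ≈ 194.67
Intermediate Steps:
j(b, Z) = -4 (j(b, Z) = (⅔)*(-6) = -4)
g(A) = -4/A
V = 196 (V = 14² = 196)
H = 196
g(3) + H = -4/3 + 196 = 584/3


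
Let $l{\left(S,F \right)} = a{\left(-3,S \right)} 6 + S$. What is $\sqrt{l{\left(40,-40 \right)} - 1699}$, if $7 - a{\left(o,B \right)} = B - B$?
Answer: $7 i \sqrt{33} \approx 40.212 i$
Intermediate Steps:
$a{\left(o,B \right)} = 7$ ($a{\left(o,B \right)} = 7 - \left(B - B\right) = 7 - 0 = 7 + 0 = 7$)
$l{\left(S,F \right)} = 42 + S$ ($l{\left(S,F \right)} = 7 \cdot 6 + S = 42 + S$)
$\sqrt{l{\left(40,-40 \right)} - 1699} = \sqrt{\left(42 + 40\right) - 1699} = \sqrt{82 - 1699} = \sqrt{-1617} = 7 i \sqrt{33}$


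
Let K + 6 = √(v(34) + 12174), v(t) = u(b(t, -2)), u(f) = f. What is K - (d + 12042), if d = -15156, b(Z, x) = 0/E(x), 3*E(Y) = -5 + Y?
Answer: 3108 + √12174 ≈ 3218.3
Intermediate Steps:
E(Y) = -5/3 + Y/3 (E(Y) = (-5 + Y)/3 = -5/3 + Y/3)
b(Z, x) = 0 (b(Z, x) = 0/(-5/3 + x/3) = 0)
v(t) = 0
K = -6 + √12174 (K = -6 + √(0 + 12174) = -6 + √12174 ≈ 104.34)
K - (d + 12042) = (-6 + √12174) - (-15156 + 12042) = (-6 + √12174) - 1*(-3114) = (-6 + √12174) + 3114 = 3108 + √12174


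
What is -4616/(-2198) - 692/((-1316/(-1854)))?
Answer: -50248018/51653 ≈ -972.80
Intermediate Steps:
-4616/(-2198) - 692/((-1316/(-1854))) = -4616*(-1/2198) - 692/((-1316*(-1/1854))) = 2308/1099 - 692/658/927 = 2308/1099 - 692*927/658 = 2308/1099 - 320742/329 = -50248018/51653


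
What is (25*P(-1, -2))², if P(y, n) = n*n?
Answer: 10000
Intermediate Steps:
P(y, n) = n²
(25*P(-1, -2))² = (25*(-2)²)² = (25*4)² = 100² = 10000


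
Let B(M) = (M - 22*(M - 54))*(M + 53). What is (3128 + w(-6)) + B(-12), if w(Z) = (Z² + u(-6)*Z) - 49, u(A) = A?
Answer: 62191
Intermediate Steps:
B(M) = (53 + M)*(1188 - 21*M) (B(M) = (M - 22*(-54 + M))*(53 + M) = (M + (1188 - 22*M))*(53 + M) = (1188 - 21*M)*(53 + M) = (53 + M)*(1188 - 21*M))
w(Z) = -49 + Z² - 6*Z (w(Z) = (Z² - 6*Z) - 49 = -49 + Z² - 6*Z)
(3128 + w(-6)) + B(-12) = (3128 + (-49 + (-6)² - 6*(-6))) + (62964 - 21*(-12)² + 75*(-12)) = (3128 + (-49 + 36 + 36)) + (62964 - 21*144 - 900) = (3128 + 23) + (62964 - 3024 - 900) = 3151 + 59040 = 62191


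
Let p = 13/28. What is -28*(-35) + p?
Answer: 27453/28 ≈ 980.46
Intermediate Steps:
p = 13/28 (p = 13*(1/28) = 13/28 ≈ 0.46429)
-28*(-35) + p = -28*(-35) + 13/28 = 980 + 13/28 = 27453/28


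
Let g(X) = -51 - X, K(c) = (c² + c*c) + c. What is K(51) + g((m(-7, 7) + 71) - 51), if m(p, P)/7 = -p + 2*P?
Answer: 5035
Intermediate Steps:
m(p, P) = -7*p + 14*P (m(p, P) = 7*(-p + 2*P) = -7*p + 14*P)
K(c) = c + 2*c² (K(c) = (c² + c²) + c = 2*c² + c = c + 2*c²)
K(51) + g((m(-7, 7) + 71) - 51) = 51*(1 + 2*51) + (-51 - (((-7*(-7) + 14*7) + 71) - 51)) = 51*(1 + 102) + (-51 - (((49 + 98) + 71) - 51)) = 51*103 + (-51 - ((147 + 71) - 51)) = 5253 + (-51 - (218 - 51)) = 5253 + (-51 - 1*167) = 5253 + (-51 - 167) = 5253 - 218 = 5035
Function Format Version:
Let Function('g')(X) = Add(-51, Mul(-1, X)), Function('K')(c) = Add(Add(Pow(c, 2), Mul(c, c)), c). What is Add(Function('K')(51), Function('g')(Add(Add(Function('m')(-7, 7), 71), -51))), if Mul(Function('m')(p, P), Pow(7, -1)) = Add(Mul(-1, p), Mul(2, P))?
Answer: 5035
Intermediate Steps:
Function('m')(p, P) = Add(Mul(-7, p), Mul(14, P)) (Function('m')(p, P) = Mul(7, Add(Mul(-1, p), Mul(2, P))) = Add(Mul(-7, p), Mul(14, P)))
Function('K')(c) = Add(c, Mul(2, Pow(c, 2))) (Function('K')(c) = Add(Add(Pow(c, 2), Pow(c, 2)), c) = Add(Mul(2, Pow(c, 2)), c) = Add(c, Mul(2, Pow(c, 2))))
Add(Function('K')(51), Function('g')(Add(Add(Function('m')(-7, 7), 71), -51))) = Add(Mul(51, Add(1, Mul(2, 51))), Add(-51, Mul(-1, Add(Add(Add(Mul(-7, -7), Mul(14, 7)), 71), -51)))) = Add(Mul(51, Add(1, 102)), Add(-51, Mul(-1, Add(Add(Add(49, 98), 71), -51)))) = Add(Mul(51, 103), Add(-51, Mul(-1, Add(Add(147, 71), -51)))) = Add(5253, Add(-51, Mul(-1, Add(218, -51)))) = Add(5253, Add(-51, Mul(-1, 167))) = Add(5253, Add(-51, -167)) = Add(5253, -218) = 5035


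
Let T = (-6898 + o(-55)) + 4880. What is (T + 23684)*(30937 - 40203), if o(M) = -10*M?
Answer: -205853456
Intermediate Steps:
T = -1468 (T = (-6898 - 10*(-55)) + 4880 = (-6898 + 550) + 4880 = -6348 + 4880 = -1468)
(T + 23684)*(30937 - 40203) = (-1468 + 23684)*(30937 - 40203) = 22216*(-9266) = -205853456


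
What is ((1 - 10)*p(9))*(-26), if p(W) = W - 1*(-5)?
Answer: 3276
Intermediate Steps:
p(W) = 5 + W (p(W) = W + 5 = 5 + W)
((1 - 10)*p(9))*(-26) = ((1 - 10)*(5 + 9))*(-26) = -9*14*(-26) = -126*(-26) = 3276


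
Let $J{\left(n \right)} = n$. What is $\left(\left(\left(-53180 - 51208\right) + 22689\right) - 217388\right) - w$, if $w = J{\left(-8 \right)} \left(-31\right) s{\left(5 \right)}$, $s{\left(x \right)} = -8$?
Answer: $-297103$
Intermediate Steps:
$w = -1984$ ($w = \left(-8\right) \left(-31\right) \left(-8\right) = 248 \left(-8\right) = -1984$)
$\left(\left(\left(-53180 - 51208\right) + 22689\right) - 217388\right) - w = \left(\left(\left(-53180 - 51208\right) + 22689\right) - 217388\right) - -1984 = \left(\left(-104388 + 22689\right) - 217388\right) + 1984 = \left(-81699 - 217388\right) + 1984 = -299087 + 1984 = -297103$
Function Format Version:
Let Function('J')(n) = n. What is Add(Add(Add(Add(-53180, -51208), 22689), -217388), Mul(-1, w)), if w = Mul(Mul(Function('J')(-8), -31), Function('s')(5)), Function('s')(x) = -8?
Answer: -297103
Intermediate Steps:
w = -1984 (w = Mul(Mul(-8, -31), -8) = Mul(248, -8) = -1984)
Add(Add(Add(Add(-53180, -51208), 22689), -217388), Mul(-1, w)) = Add(Add(Add(Add(-53180, -51208), 22689), -217388), Mul(-1, -1984)) = Add(Add(Add(-104388, 22689), -217388), 1984) = Add(Add(-81699, -217388), 1984) = Add(-299087, 1984) = -297103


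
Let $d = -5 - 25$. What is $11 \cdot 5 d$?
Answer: $-1650$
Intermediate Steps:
$d = -30$ ($d = -5 - 25 = -30$)
$11 \cdot 5 d = 11 \cdot 5 \left(-30\right) = 55 \left(-30\right) = -1650$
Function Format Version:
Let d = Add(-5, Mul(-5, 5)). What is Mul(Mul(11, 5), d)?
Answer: -1650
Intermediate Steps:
d = -30 (d = Add(-5, -25) = -30)
Mul(Mul(11, 5), d) = Mul(Mul(11, 5), -30) = Mul(55, -30) = -1650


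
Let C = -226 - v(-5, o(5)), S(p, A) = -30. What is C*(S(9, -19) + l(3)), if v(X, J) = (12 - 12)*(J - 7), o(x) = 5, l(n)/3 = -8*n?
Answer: 23052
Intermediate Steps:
l(n) = -24*n (l(n) = 3*(-8*n) = -24*n)
v(X, J) = 0 (v(X, J) = 0*(-7 + J) = 0)
C = -226 (C = -226 - 1*0 = -226 + 0 = -226)
C*(S(9, -19) + l(3)) = -226*(-30 - 24*3) = -226*(-30 - 72) = -226*(-102) = 23052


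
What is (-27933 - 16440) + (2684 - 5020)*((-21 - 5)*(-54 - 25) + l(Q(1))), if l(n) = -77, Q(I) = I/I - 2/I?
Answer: -4662645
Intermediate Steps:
Q(I) = 1 - 2/I
(-27933 - 16440) + (2684 - 5020)*((-21 - 5)*(-54 - 25) + l(Q(1))) = (-27933 - 16440) + (2684 - 5020)*((-21 - 5)*(-54 - 25) - 77) = -44373 - 2336*(-26*(-79) - 77) = -44373 - 2336*(2054 - 77) = -44373 - 2336*1977 = -44373 - 4618272 = -4662645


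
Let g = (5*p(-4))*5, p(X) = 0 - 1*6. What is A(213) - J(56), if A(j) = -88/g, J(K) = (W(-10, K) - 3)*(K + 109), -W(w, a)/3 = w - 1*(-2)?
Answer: -259831/75 ≈ -3464.4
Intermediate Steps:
W(w, a) = -6 - 3*w (W(w, a) = -3*(w - 1*(-2)) = -3*(w + 2) = -3*(2 + w) = -6 - 3*w)
J(K) = 2289 + 21*K (J(K) = ((-6 - 3*(-10)) - 3)*(K + 109) = ((-6 + 30) - 3)*(109 + K) = (24 - 3)*(109 + K) = 21*(109 + K) = 2289 + 21*K)
p(X) = -6 (p(X) = 0 - 6 = -6)
g = -150 (g = (5*(-6))*5 = -30*5 = -150)
A(j) = 44/75 (A(j) = -88/(-150) = -88*(-1/150) = 44/75)
A(213) - J(56) = 44/75 - (2289 + 21*56) = 44/75 - (2289 + 1176) = 44/75 - 1*3465 = 44/75 - 3465 = -259831/75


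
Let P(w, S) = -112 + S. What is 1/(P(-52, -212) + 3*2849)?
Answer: 1/8223 ≈ 0.00012161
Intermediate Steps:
1/(P(-52, -212) + 3*2849) = 1/((-112 - 212) + 3*2849) = 1/(-324 + 8547) = 1/8223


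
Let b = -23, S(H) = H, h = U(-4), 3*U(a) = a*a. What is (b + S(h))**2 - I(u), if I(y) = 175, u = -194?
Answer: 1234/9 ≈ 137.11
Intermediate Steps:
U(a) = a**2/3 (U(a) = (a*a)/3 = a**2/3)
h = 16/3 (h = (1/3)*(-4)**2 = (1/3)*16 = 16/3 ≈ 5.3333)
(b + S(h))**2 - I(u) = (-23 + 16/3)**2 - 1*175 = (-53/3)**2 - 175 = 2809/9 - 175 = 1234/9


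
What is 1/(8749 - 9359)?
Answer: -1/610 ≈ -0.0016393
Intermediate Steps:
1/(8749 - 9359) = 1/(-610) = -1/610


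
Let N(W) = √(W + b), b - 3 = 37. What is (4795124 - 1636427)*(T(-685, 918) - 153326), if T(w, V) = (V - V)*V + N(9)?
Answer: -484288265343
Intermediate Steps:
b = 40 (b = 3 + 37 = 40)
N(W) = √(40 + W) (N(W) = √(W + 40) = √(40 + W))
T(w, V) = 7 (T(w, V) = (V - V)*V + √(40 + 9) = 0*V + √49 = 0 + 7 = 7)
(4795124 - 1636427)*(T(-685, 918) - 153326) = (4795124 - 1636427)*(7 - 153326) = 3158697*(-153319) = -484288265343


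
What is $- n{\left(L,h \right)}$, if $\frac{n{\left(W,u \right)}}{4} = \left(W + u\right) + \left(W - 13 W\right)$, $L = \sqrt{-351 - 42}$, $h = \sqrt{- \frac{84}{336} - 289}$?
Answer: $2 i \left(- \sqrt{1157} + 22 \sqrt{393}\right) \approx 804.24 i$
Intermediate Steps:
$h = \frac{i \sqrt{1157}}{2}$ ($h = \sqrt{\left(-84\right) \frac{1}{336} - 289} = \sqrt{- \frac{1}{4} - 289} = \sqrt{- \frac{1157}{4}} = \frac{i \sqrt{1157}}{2} \approx 17.007 i$)
$L = i \sqrt{393}$ ($L = \sqrt{-393} = i \sqrt{393} \approx 19.824 i$)
$n{\left(W,u \right)} = - 44 W + 4 u$ ($n{\left(W,u \right)} = 4 \left(\left(W + u\right) + \left(W - 13 W\right)\right) = 4 \left(\left(W + u\right) - 12 W\right) = 4 \left(u - 11 W\right) = - 44 W + 4 u$)
$- n{\left(L,h \right)} = - (- 44 i \sqrt{393} + 4 \frac{i \sqrt{1157}}{2}) = - (- 44 i \sqrt{393} + 2 i \sqrt{1157}) = - 2 i \sqrt{1157} + 44 i \sqrt{393}$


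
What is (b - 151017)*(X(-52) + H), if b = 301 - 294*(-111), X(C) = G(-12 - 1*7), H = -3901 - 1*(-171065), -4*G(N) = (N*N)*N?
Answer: -39883081115/2 ≈ -1.9942e+10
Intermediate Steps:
G(N) = -N³/4 (G(N) = -N*N*N/4 = -N²*N/4 = -N³/4)
H = 167164 (H = -3901 + 171065 = 167164)
X(C) = 6859/4 (X(C) = -(-12 - 1*7)³/4 = -(-12 - 7)³/4 = -¼*(-19)³ = -¼*(-6859) = 6859/4)
b = 32935 (b = 301 + 32634 = 32935)
(b - 151017)*(X(-52) + H) = (32935 - 151017)*(6859/4 + 167164) = -118082*675515/4 = -39883081115/2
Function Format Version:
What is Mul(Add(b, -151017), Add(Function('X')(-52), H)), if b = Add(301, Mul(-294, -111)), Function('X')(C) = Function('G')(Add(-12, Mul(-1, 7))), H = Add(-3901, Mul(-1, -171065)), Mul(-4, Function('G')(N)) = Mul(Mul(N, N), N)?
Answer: Rational(-39883081115, 2) ≈ -1.9942e+10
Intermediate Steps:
Function('G')(N) = Mul(Rational(-1, 4), Pow(N, 3)) (Function('G')(N) = Mul(Rational(-1, 4), Mul(Mul(N, N), N)) = Mul(Rational(-1, 4), Mul(Pow(N, 2), N)) = Mul(Rational(-1, 4), Pow(N, 3)))
H = 167164 (H = Add(-3901, 171065) = 167164)
Function('X')(C) = Rational(6859, 4) (Function('X')(C) = Mul(Rational(-1, 4), Pow(Add(-12, Mul(-1, 7)), 3)) = Mul(Rational(-1, 4), Pow(Add(-12, -7), 3)) = Mul(Rational(-1, 4), Pow(-19, 3)) = Mul(Rational(-1, 4), -6859) = Rational(6859, 4))
b = 32935 (b = Add(301, 32634) = 32935)
Mul(Add(b, -151017), Add(Function('X')(-52), H)) = Mul(Add(32935, -151017), Add(Rational(6859, 4), 167164)) = Mul(-118082, Rational(675515, 4)) = Rational(-39883081115, 2)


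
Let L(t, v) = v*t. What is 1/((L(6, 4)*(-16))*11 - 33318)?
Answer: -1/37542 ≈ -2.6637e-5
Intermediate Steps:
L(t, v) = t*v
1/((L(6, 4)*(-16))*11 - 33318) = 1/(((6*4)*(-16))*11 - 33318) = 1/((24*(-16))*11 - 33318) = 1/(-384*11 - 33318) = 1/(-4224 - 33318) = 1/(-37542) = -1/37542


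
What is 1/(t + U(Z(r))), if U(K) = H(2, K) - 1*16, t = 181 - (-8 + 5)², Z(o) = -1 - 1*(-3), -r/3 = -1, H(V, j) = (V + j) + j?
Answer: 1/162 ≈ 0.0061728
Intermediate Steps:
H(V, j) = V + 2*j
r = 3 (r = -3*(-1) = 3)
Z(o) = 2 (Z(o) = -1 + 3 = 2)
t = 172 (t = 181 - 1*(-3)² = 181 - 1*9 = 181 - 9 = 172)
U(K) = -14 + 2*K (U(K) = (2 + 2*K) - 1*16 = (2 + 2*K) - 16 = -14 + 2*K)
1/(t + U(Z(r))) = 1/(172 + (-14 + 2*2)) = 1/(172 + (-14 + 4)) = 1/(172 - 10) = 1/162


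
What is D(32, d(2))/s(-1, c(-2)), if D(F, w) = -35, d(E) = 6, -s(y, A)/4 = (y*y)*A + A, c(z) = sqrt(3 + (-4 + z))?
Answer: -35*I*sqrt(3)/24 ≈ -2.5259*I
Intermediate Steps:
c(z) = sqrt(-1 + z)
s(y, A) = -4*A - 4*A*y**2 (s(y, A) = -4*((y*y)*A + A) = -4*(y**2*A + A) = -4*(A*y**2 + A) = -4*(A + A*y**2) = -4*A - 4*A*y**2)
D(32, d(2))/s(-1, c(-2)) = -35*(-1/(4*(1 + (-1)**2)*sqrt(-1 - 2))) = -35*I*sqrt(3)/(12*(1 + 1)) = -35*I*sqrt(3)/24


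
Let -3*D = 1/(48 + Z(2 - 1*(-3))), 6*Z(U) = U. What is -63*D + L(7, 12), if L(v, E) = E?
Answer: 3642/293 ≈ 12.430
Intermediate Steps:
Z(U) = U/6
D = -2/293 (D = -1/(3*(48 + (2 - 1*(-3))/6)) = -1/(3*(48 + (2 + 3)/6)) = -1/(3*(48 + (1/6)*5)) = -1/(3*(48 + 5/6)) = -1/(3*293/6) = -1/3*6/293 = -2/293 ≈ -0.0068259)
-63*D + L(7, 12) = -63*(-2/293) + 12 = 126/293 + 12 = 3642/293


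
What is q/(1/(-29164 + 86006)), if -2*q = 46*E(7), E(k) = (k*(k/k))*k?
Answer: -64060934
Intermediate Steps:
E(k) = k**2 (E(k) = (k*1)*k = k*k = k**2)
q = -1127 (q = -23*7**2 = -23*49 = -1/2*2254 = -1127)
q/(1/(-29164 + 86006)) = -1127/(1/(-29164 + 86006)) = -1127/(1/56842) = -1127/1/56842 = -1127*56842 = -64060934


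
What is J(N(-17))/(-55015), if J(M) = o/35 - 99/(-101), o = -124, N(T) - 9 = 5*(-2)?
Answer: 9059/194478025 ≈ 4.6581e-5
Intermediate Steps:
N(T) = -1 (N(T) = 9 + 5*(-2) = 9 - 10 = -1)
J(M) = -9059/3535 (J(M) = -124/35 - 99/(-101) = -124*1/35 - 99*(-1/101) = -124/35 + 99/101 = -9059/3535)
J(N(-17))/(-55015) = -9059/3535/(-55015) = -9059/3535*(-1/55015) = 9059/194478025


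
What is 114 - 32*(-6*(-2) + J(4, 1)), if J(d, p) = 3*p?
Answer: -366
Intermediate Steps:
114 - 32*(-6*(-2) + J(4, 1)) = 114 - 32*(-6*(-2) + 3*1) = 114 - 32*(12 + 3) = 114 - 32*15 = 114 - 480 = -366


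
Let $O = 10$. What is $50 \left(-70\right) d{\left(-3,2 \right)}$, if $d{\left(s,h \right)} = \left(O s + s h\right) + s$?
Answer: $136500$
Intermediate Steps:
$d{\left(s,h \right)} = 11 s + h s$ ($d{\left(s,h \right)} = \left(10 s + s h\right) + s = \left(10 s + h s\right) + s = 11 s + h s$)
$50 \left(-70\right) d{\left(-3,2 \right)} = 50 \left(-70\right) \left(- 3 \left(11 + 2\right)\right) = - 3500 \left(\left(-3\right) 13\right) = \left(-3500\right) \left(-39\right) = 136500$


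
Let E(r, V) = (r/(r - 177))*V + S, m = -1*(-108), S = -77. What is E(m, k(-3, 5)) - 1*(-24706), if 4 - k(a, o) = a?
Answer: 566215/23 ≈ 24618.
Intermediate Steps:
k(a, o) = 4 - a
m = 108
E(r, V) = -77 + V*r/(-177 + r) (E(r, V) = (r/(r - 177))*V - 77 = (r/(-177 + r))*V - 77 = V*r/(-177 + r) - 77 = -77 + V*r/(-177 + r))
E(m, k(-3, 5)) - 1*(-24706) = (13629 - 77*108 + (4 - 1*(-3))*108)/(-177 + 108) - 1*(-24706) = (13629 - 8316 + (4 + 3)*108)/(-69) + 24706 = -(13629 - 8316 + 7*108)/69 + 24706 = -(13629 - 8316 + 756)/69 + 24706 = -1/69*6069 + 24706 = -2023/23 + 24706 = 566215/23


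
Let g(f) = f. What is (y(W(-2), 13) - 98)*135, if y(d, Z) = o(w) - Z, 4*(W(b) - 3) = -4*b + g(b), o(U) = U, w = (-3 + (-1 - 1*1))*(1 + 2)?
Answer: -17010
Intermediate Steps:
w = -15 (w = (-3 + (-1 - 1))*3 = (-3 - 2)*3 = -5*3 = -15)
W(b) = 3 - 3*b/4 (W(b) = 3 + (-4*b + b)/4 = 3 + (-3*b)/4 = 3 - 3*b/4)
y(d, Z) = -15 - Z
(y(W(-2), 13) - 98)*135 = ((-15 - 1*13) - 98)*135 = ((-15 - 13) - 98)*135 = (-28 - 98)*135 = -126*135 = -17010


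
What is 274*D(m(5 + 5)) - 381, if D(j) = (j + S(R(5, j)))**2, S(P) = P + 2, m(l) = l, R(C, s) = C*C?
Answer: 374725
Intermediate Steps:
R(C, s) = C**2
S(P) = 2 + P
D(j) = (27 + j)**2 (D(j) = (j + (2 + 5**2))**2 = (j + (2 + 25))**2 = (j + 27)**2 = (27 + j)**2)
274*D(m(5 + 5)) - 381 = 274*(27 + (5 + 5))**2 - 381 = 274*(27 + 10)**2 - 381 = 274*37**2 - 381 = 274*1369 - 381 = 375106 - 381 = 374725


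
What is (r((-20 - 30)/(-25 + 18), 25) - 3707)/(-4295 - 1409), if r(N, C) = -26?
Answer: 3733/5704 ≈ 0.65445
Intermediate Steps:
(r((-20 - 30)/(-25 + 18), 25) - 3707)/(-4295 - 1409) = (-26 - 3707)/(-4295 - 1409) = -3733/(-5704) = -3733*(-1/5704) = 3733/5704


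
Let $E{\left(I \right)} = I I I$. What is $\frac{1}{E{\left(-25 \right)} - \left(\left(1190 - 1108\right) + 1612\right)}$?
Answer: $- \frac{1}{17319} \approx -5.774 \cdot 10^{-5}$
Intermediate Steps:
$E{\left(I \right)} = I^{3}$ ($E{\left(I \right)} = I^{2} I = I^{3}$)
$\frac{1}{E{\left(-25 \right)} - \left(\left(1190 - 1108\right) + 1612\right)} = \frac{1}{\left(-25\right)^{3} - \left(\left(1190 - 1108\right) + 1612\right)} = \frac{1}{-15625 - \left(82 + 1612\right)} = \frac{1}{-15625 - 1694} = \frac{1}{-17319} = - \frac{1}{17319}$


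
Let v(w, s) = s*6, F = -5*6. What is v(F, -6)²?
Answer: 1296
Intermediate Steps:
F = -30
v(w, s) = 6*s
v(F, -6)² = (6*(-6))² = (-36)² = 1296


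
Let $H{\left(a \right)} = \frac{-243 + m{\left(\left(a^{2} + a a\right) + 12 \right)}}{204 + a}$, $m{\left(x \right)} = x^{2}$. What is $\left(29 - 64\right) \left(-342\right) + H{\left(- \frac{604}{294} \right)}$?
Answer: $\frac{1128831837929233}{94298261778} \approx 11971.0$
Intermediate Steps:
$H{\left(a \right)} = \frac{-243 + \left(12 + 2 a^{2}\right)^{2}}{204 + a}$ ($H{\left(a \right)} = \frac{-243 + \left(\left(a^{2} + a a\right) + 12\right)^{2}}{204 + a} = \frac{-243 + \left(\left(a^{2} + a^{2}\right) + 12\right)^{2}}{204 + a} = \frac{-243 + \left(2 a^{2} + 12\right)^{2}}{204 + a} = \frac{-243 + \left(12 + 2 a^{2}\right)^{2}}{204 + a}$)
$\left(29 - 64\right) \left(-342\right) + H{\left(- \frac{604}{294} \right)} = \left(29 - 64\right) \left(-342\right) + \frac{-243 + 4 \left(6 + \left(- \frac{604}{294}\right)^{2}\right)^{2}}{204 - \frac{604}{294}} = \left(-35\right) \left(-342\right) + \frac{-243 + 4 \left(6 + \left(\left(-604\right) \frac{1}{294}\right)^{2}\right)^{2}}{204 - \frac{302}{147}} = 11970 + \frac{-243 + 4 \left(6 + \left(- \frac{302}{147}\right)^{2}\right)^{2}}{204 - \frac{302}{147}} = 11970 + \frac{-243 + 4 \left(6 + \frac{91204}{21609}\right)^{2}}{\frac{29686}{147}} = 11970 + \frac{147 \left(-243 + 4 \left(\frac{220858}{21609}\right)^{2}\right)}{29686} = 11970 + \frac{147 \left(-243 + 4 \cdot \frac{48778256164}{466948881}\right)}{29686} = 11970 + \frac{147 \left(-243 + \frac{195113024656}{466948881}\right)}{29686} = 11970 + \frac{147}{29686} \cdot \frac{81644446573}{466948881} = 11970 + \frac{81644446573}{94298261778} = \frac{1128831837929233}{94298261778}$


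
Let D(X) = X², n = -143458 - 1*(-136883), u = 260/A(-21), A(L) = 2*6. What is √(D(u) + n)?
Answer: 5*I*√2198/3 ≈ 78.138*I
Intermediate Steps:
A(L) = 12
u = 65/3 (u = 260/12 = 260*(1/12) = 65/3 ≈ 21.667)
n = -6575 (n = -143458 + 136883 = -6575)
√(D(u) + n) = √((65/3)² - 6575) = √(4225/9 - 6575) = √(-54950/9) = 5*I*√2198/3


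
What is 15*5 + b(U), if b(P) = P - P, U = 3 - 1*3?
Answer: 75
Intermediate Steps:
U = 0 (U = 3 - 3 = 0)
b(P) = 0
15*5 + b(U) = 15*5 + 0 = 75 + 0 = 75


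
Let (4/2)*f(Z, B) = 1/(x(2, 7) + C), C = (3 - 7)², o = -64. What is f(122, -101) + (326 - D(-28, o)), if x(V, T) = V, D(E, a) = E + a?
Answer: 15049/36 ≈ 418.03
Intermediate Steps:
C = 16 (C = (-4)² = 16)
f(Z, B) = 1/36 (f(Z, B) = 1/(2*(2 + 16)) = (½)/18 = (½)*(1/18) = 1/36)
f(122, -101) + (326 - D(-28, o)) = 1/36 + (326 - (-28 - 64)) = 1/36 + (326 - 1*(-92)) = 1/36 + (326 + 92) = 1/36 + 418 = 15049/36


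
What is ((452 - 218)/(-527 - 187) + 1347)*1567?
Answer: 251118018/119 ≈ 2.1102e+6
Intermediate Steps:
((452 - 218)/(-527 - 187) + 1347)*1567 = (234/(-714) + 1347)*1567 = (234*(-1/714) + 1347)*1567 = (-39/119 + 1347)*1567 = (160254/119)*1567 = 251118018/119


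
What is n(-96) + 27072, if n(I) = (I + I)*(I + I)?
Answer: 63936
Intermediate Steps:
n(I) = 4*I**2 (n(I) = (2*I)*(2*I) = 4*I**2)
n(-96) + 27072 = 4*(-96)**2 + 27072 = 4*9216 + 27072 = 36864 + 27072 = 63936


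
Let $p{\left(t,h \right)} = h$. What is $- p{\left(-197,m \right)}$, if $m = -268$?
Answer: $268$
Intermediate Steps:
$- p{\left(-197,m \right)} = \left(-1\right) \left(-268\right) = 268$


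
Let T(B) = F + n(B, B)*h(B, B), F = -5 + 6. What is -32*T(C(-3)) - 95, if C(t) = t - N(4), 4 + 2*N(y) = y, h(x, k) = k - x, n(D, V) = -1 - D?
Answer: -127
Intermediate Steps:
F = 1
N(y) = -2 + y/2
C(t) = t (C(t) = t - (-2 + (1/2)*4) = t - (-2 + 2) = t - 1*0 = t + 0 = t)
T(B) = 1 (T(B) = 1 + (-1 - B)*(B - B) = 1 + (-1 - B)*0 = 1 + 0 = 1)
-32*T(C(-3)) - 95 = -32*1 - 95 = -32 - 95 = -127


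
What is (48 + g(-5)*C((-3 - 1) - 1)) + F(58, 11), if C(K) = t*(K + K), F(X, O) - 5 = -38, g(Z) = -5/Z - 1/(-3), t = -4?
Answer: 205/3 ≈ 68.333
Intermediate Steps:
g(Z) = 1/3 - 5/Z (g(Z) = -5/Z - 1*(-1/3) = -5/Z + 1/3 = 1/3 - 5/Z)
F(X, O) = -33 (F(X, O) = 5 - 38 = -33)
C(K) = -8*K (C(K) = -4*(K + K) = -8*K)
(48 + g(-5)*C((-3 - 1) - 1)) + F(58, 11) = (48 + ((1/3)*(-15 - 5)/(-5))*(-8*((-3 - 1) - 1))) - 33 = (48 + ((1/3)*(-1/5)*(-20))*(-8*(-4 - 1))) - 33 = (48 + 4*(-8*(-5))/3) - 33 = (48 + (4/3)*40) - 33 = (48 + 160/3) - 33 = 304/3 - 33 = 205/3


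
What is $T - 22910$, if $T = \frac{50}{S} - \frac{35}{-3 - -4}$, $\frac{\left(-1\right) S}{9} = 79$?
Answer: $- \frac{16313945}{711} \approx -22945.0$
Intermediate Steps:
$S = -711$ ($S = \left(-9\right) 79 = -711$)
$T = - \frac{24935}{711}$ ($T = \frac{50}{-711} - \frac{35}{-3 - -4} = 50 \left(- \frac{1}{711}\right) - \frac{35}{-3 + 4} = - \frac{50}{711} - \frac{35}{1} = - \frac{50}{711} - 35 = - \frac{24935}{711} \approx -35.07$)
$T - 22910 = - \frac{24935}{711} - 22910 = - \frac{16313945}{711}$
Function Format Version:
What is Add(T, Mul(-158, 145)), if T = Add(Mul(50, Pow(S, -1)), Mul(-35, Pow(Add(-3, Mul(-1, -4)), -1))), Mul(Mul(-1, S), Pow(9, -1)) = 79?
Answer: Rational(-16313945, 711) ≈ -22945.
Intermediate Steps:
S = -711 (S = Mul(-9, 79) = -711)
T = Rational(-24935, 711) (T = Add(Mul(50, Pow(-711, -1)), Mul(-35, Pow(Add(-3, Mul(-1, -4)), -1))) = Add(Mul(50, Rational(-1, 711)), Mul(-35, Pow(Add(-3, 4), -1))) = Add(Rational(-50, 711), Mul(-35, Pow(1, -1))) = Add(Rational(-50, 711), Mul(-35, 1)) = Add(Rational(-50, 711), -35) = Rational(-24935, 711) ≈ -35.070)
Add(T, Mul(-158, 145)) = Add(Rational(-24935, 711), Mul(-158, 145)) = Add(Rational(-24935, 711), -22910) = Rational(-16313945, 711)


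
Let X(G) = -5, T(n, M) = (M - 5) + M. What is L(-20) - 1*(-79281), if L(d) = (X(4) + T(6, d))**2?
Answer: 81781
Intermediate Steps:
T(n, M) = -5 + 2*M (T(n, M) = (-5 + M) + M = -5 + 2*M)
L(d) = (-10 + 2*d)**2 (L(d) = (-5 + (-5 + 2*d))**2 = (-10 + 2*d)**2)
L(-20) - 1*(-79281) = 4*(-5 - 20)**2 - 1*(-79281) = 4*(-25)**2 + 79281 = 4*625 + 79281 = 2500 + 79281 = 81781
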